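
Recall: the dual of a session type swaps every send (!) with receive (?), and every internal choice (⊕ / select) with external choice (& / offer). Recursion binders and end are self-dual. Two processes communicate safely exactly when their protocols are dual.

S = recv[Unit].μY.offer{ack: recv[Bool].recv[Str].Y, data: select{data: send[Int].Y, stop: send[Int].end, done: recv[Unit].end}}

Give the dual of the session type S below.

send[Unit].μY.select{ack: send[Bool].send[Str].Y, data: offer{data: recv[Int].Y, stop: recv[Int].end, done: send[Unit].end}}

recv[Unit] ↦ send[Unit]
  μY ↦ μY  (rec unchanged)
    offer{ack,data} ↦ select{ack,data}  (&→⊕)
      case ack:
        recv[Bool] ↦ send[Bool]
          recv[Str] ↦ send[Str]
            Y self-dual
      case data:
        select{data,stop,done} ↦ offer{data,stop,done}  (select→offer)
          case data:
            send[Int] ↦ recv[Int]
              Y self-dual
          case stop:
            send[Int] ↦ recv[Int]
              end self-dual
          case done:
            recv[Unit] ↦ send[Unit]
              end self-dual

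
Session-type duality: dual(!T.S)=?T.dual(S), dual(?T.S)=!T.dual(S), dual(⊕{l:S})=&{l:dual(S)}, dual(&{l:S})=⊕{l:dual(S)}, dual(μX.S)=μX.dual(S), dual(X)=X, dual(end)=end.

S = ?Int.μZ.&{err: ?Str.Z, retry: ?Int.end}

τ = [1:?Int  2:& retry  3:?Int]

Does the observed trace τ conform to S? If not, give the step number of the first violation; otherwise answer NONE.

[1] ?Int  ✓  now at μZ.…
[2] & retry  ✓  now at ?Int.end
[3] ?Int  ✓  now at end
τ conforms to S (length 3)

NONE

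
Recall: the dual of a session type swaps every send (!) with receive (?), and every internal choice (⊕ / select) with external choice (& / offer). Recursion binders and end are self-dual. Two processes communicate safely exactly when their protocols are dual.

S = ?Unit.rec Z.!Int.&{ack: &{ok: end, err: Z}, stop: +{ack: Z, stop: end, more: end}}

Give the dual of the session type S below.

!Unit.rec Z.?Int.+{ack: +{ok: end, err: Z}, stop: &{ack: Z, stop: end, more: end}}

?Unit ↦ !Unit
  rec Z ↦ rec Z  (μ self-dual)
    !Int ↦ ?Int
      &{ack,stop} ↦ +{ack,stop}  (offer→select)
        • ack:
          &{ok,err} ↦ +{ok,err}  (offer→select)
            • ok:
              end self-dual
            • err:
              Z self-dual
        • stop:
          +{ack,stop,more} ↦ &{ack,stop,more}  (⊕→&)
            • ack:
              Z self-dual
            • stop:
              end self-dual
            • more:
              end self-dual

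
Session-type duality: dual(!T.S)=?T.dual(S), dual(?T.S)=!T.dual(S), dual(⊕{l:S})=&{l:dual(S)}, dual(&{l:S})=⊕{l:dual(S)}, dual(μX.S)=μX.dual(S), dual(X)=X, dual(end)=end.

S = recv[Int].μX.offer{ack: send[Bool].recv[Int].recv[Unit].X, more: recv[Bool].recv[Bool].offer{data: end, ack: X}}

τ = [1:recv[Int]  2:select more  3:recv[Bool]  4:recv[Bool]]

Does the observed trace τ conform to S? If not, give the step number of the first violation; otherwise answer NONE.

[1] recv[Int]  match  now at μX.…
[2] got select more, protocol expects offer ack or offer more  ✗

2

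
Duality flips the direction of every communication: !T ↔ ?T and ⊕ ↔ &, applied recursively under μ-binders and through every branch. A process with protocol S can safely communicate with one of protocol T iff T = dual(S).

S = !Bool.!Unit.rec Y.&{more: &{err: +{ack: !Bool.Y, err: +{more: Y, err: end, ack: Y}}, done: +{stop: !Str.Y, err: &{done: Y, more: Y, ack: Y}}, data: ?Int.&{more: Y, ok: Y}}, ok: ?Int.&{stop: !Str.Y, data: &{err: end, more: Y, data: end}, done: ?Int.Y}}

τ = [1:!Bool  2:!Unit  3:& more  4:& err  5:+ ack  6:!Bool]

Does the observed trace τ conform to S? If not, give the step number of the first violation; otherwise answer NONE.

[1] !Bool  ok  now at !Unit.rec Y.…
[2] !Unit  ok  now at rec Y.…
[3] & more  ok  now at &{err: +{ack: !Bool.rec Y.…, err: +{more: rec Y.…, err: end, ack: rec Y.…}}, done: +{stop: !Str.rec Y.…, err: &{done: rec Y.…, more: rec Y.…, ack: rec Y.…}}, data: ?Int.&{more: rec Y.…, ok: rec Y.…}}
[4] & err  ok  now at +{ack: !Bool.rec Y.…, err: +{more: rec Y.…, err: end, ack: rec Y.…}}
[5] + ack  ok  now at !Bool.rec Y.…
[6] !Bool  ok  now at rec Y.…
all 6 steps conform

NONE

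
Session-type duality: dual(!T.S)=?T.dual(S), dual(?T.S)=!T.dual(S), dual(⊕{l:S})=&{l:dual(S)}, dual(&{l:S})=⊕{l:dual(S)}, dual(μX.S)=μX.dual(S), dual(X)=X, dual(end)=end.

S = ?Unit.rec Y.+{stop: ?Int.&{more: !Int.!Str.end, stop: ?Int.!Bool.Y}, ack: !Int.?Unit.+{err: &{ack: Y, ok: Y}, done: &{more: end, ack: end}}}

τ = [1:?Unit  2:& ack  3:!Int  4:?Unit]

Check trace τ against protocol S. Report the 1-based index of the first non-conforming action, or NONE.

2

[1] ?Unit  ok  now at rec Y.…
[2] got & ack, protocol expects + stop or + ack  ✗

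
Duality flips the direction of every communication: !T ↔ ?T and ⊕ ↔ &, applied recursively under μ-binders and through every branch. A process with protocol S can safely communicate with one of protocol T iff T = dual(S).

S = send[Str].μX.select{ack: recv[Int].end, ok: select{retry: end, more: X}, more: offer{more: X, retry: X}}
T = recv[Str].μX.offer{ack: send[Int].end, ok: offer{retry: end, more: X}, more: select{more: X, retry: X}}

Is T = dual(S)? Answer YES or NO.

send[Str] | recv[Str]  ✓
  μX | μX  ✓ (rec unchanged)
    select{ack,ok,more} | offer{ack,ok,more}  ✓ same labels
      [ack]
        recv[Int] | send[Int]  ✓
          end | end  ✓
      [ok]
        select{retry,more} | offer{retry,more}  ✓ same labels
          [retry]
            end | end  ✓
          [more]
            X | X  ✓
      [more]
        offer{more,retry} | select{more,retry}  ✓ same labels
          [more]
            X | X  ✓
          [retry]
            X | X  ✓

YES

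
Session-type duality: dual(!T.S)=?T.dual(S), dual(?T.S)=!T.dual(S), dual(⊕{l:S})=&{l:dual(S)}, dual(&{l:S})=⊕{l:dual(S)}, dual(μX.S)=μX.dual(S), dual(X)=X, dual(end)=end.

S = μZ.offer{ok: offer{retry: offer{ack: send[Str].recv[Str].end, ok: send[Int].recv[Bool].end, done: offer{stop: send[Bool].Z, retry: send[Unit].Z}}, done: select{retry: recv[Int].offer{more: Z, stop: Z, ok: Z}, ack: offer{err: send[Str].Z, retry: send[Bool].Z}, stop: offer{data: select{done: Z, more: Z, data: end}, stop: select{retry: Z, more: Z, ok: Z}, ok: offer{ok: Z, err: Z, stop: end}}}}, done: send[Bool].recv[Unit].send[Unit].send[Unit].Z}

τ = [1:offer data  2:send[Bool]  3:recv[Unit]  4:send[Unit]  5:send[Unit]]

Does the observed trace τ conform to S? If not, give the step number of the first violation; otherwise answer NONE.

step 1: got offer data, protocol expects offer ok or offer done  ✗

1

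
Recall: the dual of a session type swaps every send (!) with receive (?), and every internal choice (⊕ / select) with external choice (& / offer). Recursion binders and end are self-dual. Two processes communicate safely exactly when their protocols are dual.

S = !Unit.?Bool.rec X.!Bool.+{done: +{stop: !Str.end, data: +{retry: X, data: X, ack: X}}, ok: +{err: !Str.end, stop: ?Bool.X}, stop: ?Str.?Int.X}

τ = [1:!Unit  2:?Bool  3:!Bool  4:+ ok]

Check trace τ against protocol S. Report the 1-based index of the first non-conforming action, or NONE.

[1] !Unit  ok  residual = ?Bool.rec X.…
[2] ?Bool  ok  residual = rec X.…
[3] !Bool  ok  residual = +{done: +{stop: !Str.end, data: +{retry: rec X.…, data: rec X.…, ack: rec X.…}}, ok: +{err: !Str.end, stop: ?Bool.rec X.…}, stop: ?Str.?Int.rec X.…}
[4] + ok  ok  residual = +{err: !Str.end, stop: ?Bool.rec X.…}
trace exhausted — no violation

NONE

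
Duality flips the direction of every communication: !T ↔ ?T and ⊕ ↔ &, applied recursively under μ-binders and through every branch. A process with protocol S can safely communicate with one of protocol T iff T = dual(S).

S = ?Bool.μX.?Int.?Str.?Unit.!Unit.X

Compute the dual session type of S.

?Bool → !Bool
  μX → μX  (binder kept)
    ?Int → !Int
      ?Str → !Str
        ?Unit → !Unit
          !Unit → ?Unit
            X self-dual

!Bool.μX.!Int.!Str.!Unit.?Unit.X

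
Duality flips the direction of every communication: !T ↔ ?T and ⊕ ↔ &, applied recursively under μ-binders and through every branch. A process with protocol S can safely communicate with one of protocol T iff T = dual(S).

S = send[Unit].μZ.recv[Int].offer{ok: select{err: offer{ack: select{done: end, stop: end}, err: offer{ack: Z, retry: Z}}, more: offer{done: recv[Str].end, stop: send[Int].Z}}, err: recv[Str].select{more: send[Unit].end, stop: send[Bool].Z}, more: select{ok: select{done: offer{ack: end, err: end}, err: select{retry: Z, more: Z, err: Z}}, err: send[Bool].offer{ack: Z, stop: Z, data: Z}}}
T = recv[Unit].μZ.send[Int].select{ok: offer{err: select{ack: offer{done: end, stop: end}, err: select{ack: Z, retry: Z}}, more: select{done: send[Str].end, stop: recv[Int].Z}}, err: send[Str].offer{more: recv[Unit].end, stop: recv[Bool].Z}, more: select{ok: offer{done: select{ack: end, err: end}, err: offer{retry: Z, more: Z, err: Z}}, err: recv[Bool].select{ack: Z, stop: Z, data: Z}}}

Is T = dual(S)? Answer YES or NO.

NO

send[Unit] vs recv[Unit]  ✓
  μZ vs μZ  ✓ (μ self-dual)
    recv[Int] vs send[Int]  ✓
      offer{ok,err,more} vs select{ok,err,more}  ✓ same labels
        [ok]
          select{err,more} vs offer{err,more}  ✓ same labels
            [err]
              offer{ack,err} vs select{ack,err}  ✓ same labels
                [ack]
                  select{done,stop} vs offer{done,stop}  ✓ same labels
                    [done]
                      end vs end  ✓
                    [stop]
                      end vs end  ✓
                [err]
                  offer{ack,retry} vs select{ack,retry}  ✓ same labels
                    [ack]
                      Z vs Z  ✓
                    [retry]
                      Z vs Z  ✓
            [more]
              offer{done,stop} vs select{done,stop}  ✓ same labels
                [done]
                  recv[Str] vs send[Str]  ✓
                    end vs end  ✓
                [stop]
                  send[Int] vs recv[Int]  ✓
                    Z vs Z  ✓
        [err]
          recv[Str] vs send[Str]  ✓
            select{more,stop} vs offer{more,stop}  ✓ same labels
              [more]
                send[Unit] vs recv[Unit]  ✓
                  end vs end  ✓
              [stop]
                send[Bool] vs recv[Bool]  ✓
                  Z vs Z  ✓
        [more]
          select{ok,err} vs select{ok,err}  ✗ choice polarity not flipped — not dual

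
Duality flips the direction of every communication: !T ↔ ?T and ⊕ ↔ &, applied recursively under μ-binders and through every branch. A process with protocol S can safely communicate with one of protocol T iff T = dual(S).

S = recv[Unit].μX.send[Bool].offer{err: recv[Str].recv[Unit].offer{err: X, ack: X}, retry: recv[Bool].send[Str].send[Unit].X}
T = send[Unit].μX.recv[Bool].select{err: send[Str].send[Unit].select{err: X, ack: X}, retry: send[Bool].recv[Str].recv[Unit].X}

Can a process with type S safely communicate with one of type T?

recv[Unit] ‖ send[Unit]  ✓
  μX ‖ μX  ✓ (μ self-dual)
    send[Bool] ‖ recv[Bool]  ✓
      offer{err,retry} ‖ select{err,retry}  ✓ labels match
        • err:
          recv[Str] ‖ send[Str]  ✓
            recv[Unit] ‖ send[Unit]  ✓
              offer{err,ack} ‖ select{err,ack}  ✓ labels match
                • err:
                  X ‖ X  ✓
                • ack:
                  X ‖ X  ✓
        • retry:
          recv[Bool] ‖ send[Bool]  ✓
            send[Str] ‖ recv[Str]  ✓
              send[Unit] ‖ recv[Unit]  ✓
                X ‖ X  ✓

YES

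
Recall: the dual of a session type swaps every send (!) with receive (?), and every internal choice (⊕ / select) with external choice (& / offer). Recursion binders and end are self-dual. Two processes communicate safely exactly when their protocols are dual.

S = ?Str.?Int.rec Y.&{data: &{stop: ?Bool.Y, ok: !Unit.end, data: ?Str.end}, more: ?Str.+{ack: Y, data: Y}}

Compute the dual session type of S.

?Str ↦ !Str
  ?Int ↦ !Int
    rec Y ↦ rec Y  (rec unchanged)
      &{data,more} ↦ +{data,more}  (&→⊕)
        case data:
          &{stop,ok,data} ↦ +{stop,ok,data}  (&→⊕)
            case stop:
              ?Bool ↦ !Bool
                Y self-dual
            case ok:
              !Unit ↦ ?Unit
                end self-dual
            case data:
              ?Str ↦ !Str
                end self-dual
        case more:
          ?Str ↦ !Str
            +{ack,data} ↦ &{ack,data}  (internal→external)
              case ack:
                Y self-dual
              case data:
                Y self-dual

!Str.!Int.rec Y.+{data: +{stop: !Bool.Y, ok: ?Unit.end, data: !Str.end}, more: !Str.&{ack: Y, data: Y}}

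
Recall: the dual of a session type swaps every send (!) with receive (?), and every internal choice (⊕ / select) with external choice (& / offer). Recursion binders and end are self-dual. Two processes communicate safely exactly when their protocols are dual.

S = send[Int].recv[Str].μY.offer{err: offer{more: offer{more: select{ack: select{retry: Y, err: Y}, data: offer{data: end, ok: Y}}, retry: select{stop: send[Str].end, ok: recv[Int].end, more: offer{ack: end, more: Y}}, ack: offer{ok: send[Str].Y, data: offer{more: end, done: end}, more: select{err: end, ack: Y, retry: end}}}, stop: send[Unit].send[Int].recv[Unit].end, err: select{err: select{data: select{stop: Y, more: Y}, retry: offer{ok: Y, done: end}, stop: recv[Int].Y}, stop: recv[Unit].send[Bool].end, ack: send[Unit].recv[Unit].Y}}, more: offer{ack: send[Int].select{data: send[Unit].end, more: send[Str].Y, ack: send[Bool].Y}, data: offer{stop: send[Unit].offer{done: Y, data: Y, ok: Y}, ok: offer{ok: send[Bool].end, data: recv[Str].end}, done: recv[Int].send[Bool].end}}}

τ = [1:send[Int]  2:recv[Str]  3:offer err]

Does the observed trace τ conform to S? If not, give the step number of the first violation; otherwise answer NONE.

step 1: send[Int]  match  cont: recv[Str].μY.…
step 2: recv[Str]  match  cont: μY.…
step 3: offer err  match  cont: offer{more: offer{more: select{ack: select{retry: μY.…, err: μY.…}, data: offer{data: end, ok: μY.…}}, retry: select{stop: send[Str].end, ok: recv[Int].end, more: offer{ack: end, more: μY.…}}, ack: offer{ok: send[Str].μY.…, data: offer{more: end, done: end}, more: select{err: end, ack: μY.…, retry: end}}}, stop: send[Unit].send[Int].recv[Unit].end, err: select{err: select{data: select{stop: μY.…, more: μY.…}, retry: offer{ok: μY.…, done: end}, stop: recv[Int].μY.…}, stop: recv[Unit].send[Bool].end, ack: send[Unit].recv[Unit].μY.…}}
all 3 steps conform

NONE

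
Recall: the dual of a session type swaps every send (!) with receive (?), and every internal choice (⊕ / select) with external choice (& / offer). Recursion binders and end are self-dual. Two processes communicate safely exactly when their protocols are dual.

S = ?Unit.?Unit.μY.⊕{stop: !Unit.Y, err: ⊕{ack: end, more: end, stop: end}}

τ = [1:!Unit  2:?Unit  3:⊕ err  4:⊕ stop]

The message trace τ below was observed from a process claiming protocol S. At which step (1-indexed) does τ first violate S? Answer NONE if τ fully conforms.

1

step 1: got !Unit, protocol expects ?Unit  ✗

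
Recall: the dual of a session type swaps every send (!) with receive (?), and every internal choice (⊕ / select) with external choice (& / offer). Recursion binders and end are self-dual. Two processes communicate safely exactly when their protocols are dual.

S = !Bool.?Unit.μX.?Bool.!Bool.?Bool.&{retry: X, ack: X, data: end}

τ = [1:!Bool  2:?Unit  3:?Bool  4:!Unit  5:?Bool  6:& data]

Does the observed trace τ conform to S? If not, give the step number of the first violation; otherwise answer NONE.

4

step 1: !Bool  match  cont: ?Unit.μX.…
step 2: ?Unit  match  cont: μX.…
step 3: ?Bool  match  cont: !Bool.?Bool.&{retry: μX.…, ack: μX.…, data: end}
step 4: got !Unit, protocol expects !Bool  ✗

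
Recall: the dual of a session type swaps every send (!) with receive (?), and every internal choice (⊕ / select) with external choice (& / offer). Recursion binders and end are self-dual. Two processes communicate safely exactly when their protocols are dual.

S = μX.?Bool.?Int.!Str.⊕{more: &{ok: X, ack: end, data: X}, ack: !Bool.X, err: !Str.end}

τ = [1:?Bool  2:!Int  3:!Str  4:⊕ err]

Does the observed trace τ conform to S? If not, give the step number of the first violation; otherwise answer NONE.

[1] ?Bool  ok  state: ?Int.!Str.⊕{more: &{ok: μX.…, ack: end, data: μX.…}, ack: !Bool.μX.…, err: !Str.end}
[2] got !Int, protocol expects ?Int  ✗

2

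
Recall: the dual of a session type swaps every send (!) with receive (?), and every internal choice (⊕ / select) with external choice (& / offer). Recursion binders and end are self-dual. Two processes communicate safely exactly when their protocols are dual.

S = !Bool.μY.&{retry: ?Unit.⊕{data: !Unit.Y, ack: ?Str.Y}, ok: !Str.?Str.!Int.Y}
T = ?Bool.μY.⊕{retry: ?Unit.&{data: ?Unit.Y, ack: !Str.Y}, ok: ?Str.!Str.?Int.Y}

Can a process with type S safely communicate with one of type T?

!Bool vs ?Bool  ✓
  μY vs μY  ✓ (binder kept)
    &{retry,ok} vs ⊕{retry,ok}  ✓ label sets agree
      [retry]
        ?Unit vs ?Unit  ✗ same direction on both sides — not dual

NO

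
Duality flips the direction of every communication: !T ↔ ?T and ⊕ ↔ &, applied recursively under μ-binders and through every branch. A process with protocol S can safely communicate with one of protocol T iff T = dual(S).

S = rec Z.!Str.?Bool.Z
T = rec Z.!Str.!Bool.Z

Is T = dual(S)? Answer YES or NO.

NO

rec Z ‖ rec Z  ✓ (μ self-dual)
  !Str ‖ !Str  ✗ same direction on both sides — not dual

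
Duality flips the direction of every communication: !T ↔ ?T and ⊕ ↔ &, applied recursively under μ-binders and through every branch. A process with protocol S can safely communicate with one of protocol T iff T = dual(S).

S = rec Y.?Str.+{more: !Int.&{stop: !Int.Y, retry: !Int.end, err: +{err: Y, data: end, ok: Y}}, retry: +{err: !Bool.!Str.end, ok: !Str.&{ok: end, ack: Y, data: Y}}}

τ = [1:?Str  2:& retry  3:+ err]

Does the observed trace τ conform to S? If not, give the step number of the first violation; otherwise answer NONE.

step 1: ?Str  ✓  residual = +{more: !Int.&{stop: !Int.rec Y.…, retry: !Int.end, err: +{err: rec Y.…, data: end, ok: rec Y.…}}, retry: +{err: !Bool.!Str.end, ok: !Str.&{ok: end, ack: rec Y.…, data: rec Y.…}}}
step 2: got & retry, protocol expects + more or + retry  ✗

2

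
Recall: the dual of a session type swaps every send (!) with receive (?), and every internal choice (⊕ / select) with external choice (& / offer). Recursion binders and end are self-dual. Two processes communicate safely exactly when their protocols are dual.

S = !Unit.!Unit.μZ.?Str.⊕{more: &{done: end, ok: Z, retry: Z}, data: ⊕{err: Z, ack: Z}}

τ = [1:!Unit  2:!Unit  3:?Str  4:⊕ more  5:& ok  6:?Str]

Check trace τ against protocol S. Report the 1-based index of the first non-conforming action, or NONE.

NONE

[1] !Unit  ✓  now at !Unit.μZ.…
[2] !Unit  ✓  now at μZ.…
[3] ?Str  ✓  now at ⊕{more: &{done: end, ok: μZ.…, retry: μZ.…}, data: ⊕{err: μZ.…, ack: μZ.…}}
[4] ⊕ more  ✓  now at &{done: end, ok: μZ.…, retry: μZ.…}
[5] & ok  ✓  now at μZ.…
[6] ?Str  ✓  now at ⊕{more: &{done: end, ok: μZ.…, retry: μZ.…}, data: ⊕{err: μZ.…, ack: μZ.…}}
all 6 steps conform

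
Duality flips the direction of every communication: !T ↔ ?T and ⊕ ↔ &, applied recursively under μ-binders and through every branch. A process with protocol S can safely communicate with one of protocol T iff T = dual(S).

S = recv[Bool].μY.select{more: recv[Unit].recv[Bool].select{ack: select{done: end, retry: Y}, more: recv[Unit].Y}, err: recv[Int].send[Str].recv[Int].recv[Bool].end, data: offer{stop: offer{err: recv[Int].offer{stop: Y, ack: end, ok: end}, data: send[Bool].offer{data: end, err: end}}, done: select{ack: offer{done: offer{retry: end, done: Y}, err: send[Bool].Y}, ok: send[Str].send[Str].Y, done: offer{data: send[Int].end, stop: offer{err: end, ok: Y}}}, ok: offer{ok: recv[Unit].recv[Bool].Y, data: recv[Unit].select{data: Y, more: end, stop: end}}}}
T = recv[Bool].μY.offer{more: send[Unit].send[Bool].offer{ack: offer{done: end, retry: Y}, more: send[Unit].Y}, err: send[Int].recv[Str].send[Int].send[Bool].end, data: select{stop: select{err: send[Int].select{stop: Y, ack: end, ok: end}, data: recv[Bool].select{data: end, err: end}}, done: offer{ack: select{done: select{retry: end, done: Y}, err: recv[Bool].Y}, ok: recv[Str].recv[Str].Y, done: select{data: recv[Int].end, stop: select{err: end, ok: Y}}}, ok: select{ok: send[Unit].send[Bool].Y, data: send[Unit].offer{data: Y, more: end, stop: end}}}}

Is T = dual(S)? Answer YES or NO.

NO

recv[Bool] | recv[Bool]  ✗ same direction on both sides — not dual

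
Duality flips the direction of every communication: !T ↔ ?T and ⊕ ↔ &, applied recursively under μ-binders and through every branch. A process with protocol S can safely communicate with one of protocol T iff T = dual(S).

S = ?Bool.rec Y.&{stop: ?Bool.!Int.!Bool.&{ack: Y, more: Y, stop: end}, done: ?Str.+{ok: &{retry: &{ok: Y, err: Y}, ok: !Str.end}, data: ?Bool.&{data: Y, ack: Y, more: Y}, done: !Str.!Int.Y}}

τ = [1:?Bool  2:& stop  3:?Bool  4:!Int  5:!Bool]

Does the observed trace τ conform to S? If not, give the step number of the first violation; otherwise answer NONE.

step 1: ?Bool  match  cont: rec Y.…
step 2: & stop  match  cont: ?Bool.!Int.!Bool.&{ack: rec Y.…, more: rec Y.…, stop: end}
step 3: ?Bool  match  cont: !Int.!Bool.&{ack: rec Y.…, more: rec Y.…, stop: end}
step 4: !Int  match  cont: !Bool.&{ack: rec Y.…, more: rec Y.…, stop: end}
step 5: !Bool  match  cont: &{ack: rec Y.…, more: rec Y.…, stop: end}
τ conforms to S (length 5)

NONE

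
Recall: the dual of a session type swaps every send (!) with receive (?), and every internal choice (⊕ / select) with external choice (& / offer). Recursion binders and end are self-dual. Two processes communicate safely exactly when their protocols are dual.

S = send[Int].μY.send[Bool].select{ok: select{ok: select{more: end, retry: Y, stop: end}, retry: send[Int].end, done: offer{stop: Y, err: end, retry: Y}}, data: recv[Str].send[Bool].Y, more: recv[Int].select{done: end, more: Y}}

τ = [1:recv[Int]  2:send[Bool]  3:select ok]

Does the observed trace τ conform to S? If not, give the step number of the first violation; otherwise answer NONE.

step 1: got recv[Int], protocol expects send[Int]  ✗

1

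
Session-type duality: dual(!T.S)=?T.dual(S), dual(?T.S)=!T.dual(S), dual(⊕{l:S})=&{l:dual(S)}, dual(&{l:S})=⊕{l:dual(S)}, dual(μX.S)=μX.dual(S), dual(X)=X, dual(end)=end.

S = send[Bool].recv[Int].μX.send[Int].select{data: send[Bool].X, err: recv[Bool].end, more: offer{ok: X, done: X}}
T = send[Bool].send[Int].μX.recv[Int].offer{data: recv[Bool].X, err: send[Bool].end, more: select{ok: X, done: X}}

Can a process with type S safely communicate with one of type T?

NO

send[Bool] ‖ send[Bool]  ✗ same direction on both sides — not dual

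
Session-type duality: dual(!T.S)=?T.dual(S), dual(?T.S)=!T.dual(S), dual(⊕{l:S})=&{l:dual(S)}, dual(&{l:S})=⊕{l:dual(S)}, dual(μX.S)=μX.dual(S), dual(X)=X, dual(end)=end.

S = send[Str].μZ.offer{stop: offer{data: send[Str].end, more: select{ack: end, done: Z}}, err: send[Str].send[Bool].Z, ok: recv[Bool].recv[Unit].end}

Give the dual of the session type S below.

recv[Str].μZ.select{stop: select{data: recv[Str].end, more: offer{ack: end, done: Z}}, err: recv[Str].recv[Bool].Z, ok: send[Bool].send[Unit].end}

send[Str] ↦ recv[Str]
  μZ ↦ μZ  (rec unchanged)
    offer{stop,err,ok} ↦ select{stop,err,ok}  (&→⊕)
      • stop:
        offer{data,more} ↦ select{data,more}  (&→⊕)
          • data:
            send[Str] ↦ recv[Str]
              end ↦ end
          • more:
            select{ack,done} ↦ offer{ack,done}  (internal→external)
              • ack:
                end ↦ end
              • done:
                Z ↦ Z
      • err:
        send[Str] ↦ recv[Str]
          send[Bool] ↦ recv[Bool]
            Z ↦ Z
      • ok:
        recv[Bool] ↦ send[Bool]
          recv[Unit] ↦ send[Unit]
            end ↦ end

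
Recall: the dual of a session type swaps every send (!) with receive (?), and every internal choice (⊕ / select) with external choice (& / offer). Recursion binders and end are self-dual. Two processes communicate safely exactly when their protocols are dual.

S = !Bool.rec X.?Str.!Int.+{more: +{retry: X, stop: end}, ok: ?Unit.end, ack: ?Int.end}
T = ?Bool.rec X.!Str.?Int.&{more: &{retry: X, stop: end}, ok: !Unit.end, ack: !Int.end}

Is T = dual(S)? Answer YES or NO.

!Bool | ?Bool  ok
  rec X | rec X  ok (μ self-dual)
    ?Str | !Str  ok
      !Int | ?Int  ok
        +{more,ok,ack} | &{more,ok,ack}  ok labels match
          case more:
            +{retry,stop} | &{retry,stop}  ok labels match
              case retry:
                X | X  ok
              case stop:
                end | end  ok
          case ok:
            ?Unit | !Unit  ok
              end | end  ok
          case ack:
            ?Int | !Int  ok
              end | end  ok

YES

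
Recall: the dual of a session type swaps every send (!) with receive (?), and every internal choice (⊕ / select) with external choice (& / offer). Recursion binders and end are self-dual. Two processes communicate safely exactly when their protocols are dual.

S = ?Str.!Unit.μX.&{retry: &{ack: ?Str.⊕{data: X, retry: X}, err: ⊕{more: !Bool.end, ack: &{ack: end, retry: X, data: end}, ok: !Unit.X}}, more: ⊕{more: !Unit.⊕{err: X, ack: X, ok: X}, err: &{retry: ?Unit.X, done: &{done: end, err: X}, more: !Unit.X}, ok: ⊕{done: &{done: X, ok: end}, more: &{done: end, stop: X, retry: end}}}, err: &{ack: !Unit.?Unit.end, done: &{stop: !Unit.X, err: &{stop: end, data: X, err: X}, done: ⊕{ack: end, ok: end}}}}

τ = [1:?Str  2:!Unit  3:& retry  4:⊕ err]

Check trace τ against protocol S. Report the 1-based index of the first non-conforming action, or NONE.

@1 ?Str  ok  cont: !Unit.μX.…
@2 !Unit  ok  cont: μX.…
@3 & retry  ok  cont: &{ack: ?Str.⊕{data: μX.…, retry: μX.…}, err: ⊕{more: !Bool.end, ack: &{ack: end, retry: μX.…, data: end}, ok: !Unit.μX.…}}
@4 got ⊕ err, protocol expects & ack or & err  ✗

4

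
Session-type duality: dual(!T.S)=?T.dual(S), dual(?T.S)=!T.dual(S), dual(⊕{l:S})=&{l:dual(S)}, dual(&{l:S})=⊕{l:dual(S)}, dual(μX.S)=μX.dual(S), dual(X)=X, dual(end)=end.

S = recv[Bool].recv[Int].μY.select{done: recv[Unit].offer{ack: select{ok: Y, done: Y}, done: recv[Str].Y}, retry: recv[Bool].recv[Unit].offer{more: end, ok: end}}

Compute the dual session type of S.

recv[Bool] → send[Bool]
  recv[Int] → send[Int]
    μY → μY  (rec unchanged)
      select{done,retry} → offer{done,retry}  (internal→external)
        • done:
          recv[Unit] → send[Unit]
            offer{ack,done} → select{ack,done}  (offer→select)
              • ack:
                select{ok,done} → offer{ok,done}  (internal→external)
                  • ok:
                    dual(Y) = Y
                  • done:
                    dual(Y) = Y
              • done:
                recv[Str] → send[Str]
                  dual(Y) = Y
        • retry:
          recv[Bool] → send[Bool]
            recv[Unit] → send[Unit]
              offer{more,ok} → select{more,ok}  (offer→select)
                • more:
                  dual(end) = end
                • ok:
                  dual(end) = end

send[Bool].send[Int].μY.offer{done: send[Unit].select{ack: offer{ok: Y, done: Y}, done: send[Str].Y}, retry: send[Bool].send[Unit].select{more: end, ok: end}}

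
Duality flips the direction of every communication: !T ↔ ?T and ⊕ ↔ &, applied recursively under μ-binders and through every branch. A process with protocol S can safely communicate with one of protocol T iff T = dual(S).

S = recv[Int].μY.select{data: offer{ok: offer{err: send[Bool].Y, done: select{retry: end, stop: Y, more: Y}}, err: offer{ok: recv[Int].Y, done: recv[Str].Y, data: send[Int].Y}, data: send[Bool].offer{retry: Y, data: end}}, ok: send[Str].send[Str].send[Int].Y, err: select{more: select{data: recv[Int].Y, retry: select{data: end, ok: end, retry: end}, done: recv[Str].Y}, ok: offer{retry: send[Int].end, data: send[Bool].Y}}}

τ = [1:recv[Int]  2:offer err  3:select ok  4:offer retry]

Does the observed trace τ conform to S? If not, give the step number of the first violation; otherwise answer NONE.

step 1: recv[Int]  ok  residual = μY.…
step 2: got offer err, protocol expects select data or select ok or select err  ✗

2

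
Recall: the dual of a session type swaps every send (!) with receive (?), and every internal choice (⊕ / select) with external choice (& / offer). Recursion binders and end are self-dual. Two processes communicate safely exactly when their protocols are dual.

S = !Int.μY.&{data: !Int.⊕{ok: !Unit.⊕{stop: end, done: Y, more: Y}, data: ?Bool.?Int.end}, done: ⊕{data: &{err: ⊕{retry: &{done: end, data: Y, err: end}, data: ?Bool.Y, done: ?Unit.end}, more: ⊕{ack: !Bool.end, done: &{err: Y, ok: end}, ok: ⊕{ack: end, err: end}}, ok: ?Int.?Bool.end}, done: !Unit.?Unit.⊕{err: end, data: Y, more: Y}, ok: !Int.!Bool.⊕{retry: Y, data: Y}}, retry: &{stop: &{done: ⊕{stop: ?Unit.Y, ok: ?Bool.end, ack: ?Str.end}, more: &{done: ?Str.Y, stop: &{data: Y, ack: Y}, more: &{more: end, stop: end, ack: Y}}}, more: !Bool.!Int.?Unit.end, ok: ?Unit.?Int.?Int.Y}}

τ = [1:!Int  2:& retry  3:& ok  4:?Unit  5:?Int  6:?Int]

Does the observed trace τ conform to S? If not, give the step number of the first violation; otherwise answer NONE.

NONE

@1 !Int  ok  now at μY.…
@2 & retry  ok  now at &{stop: &{done: ⊕{stop: ?Unit.μY.…, ok: ?Bool.end, ack: ?Str.end}, more: &{done: ?Str.μY.…, stop: &{data: μY.…, ack: μY.…}, more: &{more: end, stop: end, ack: μY.…}}}, more: !Bool.!Int.?Unit.end, ok: ?Unit.?Int.?Int.μY.…}
@3 & ok  ok  now at ?Unit.?Int.?Int.μY.…
@4 ?Unit  ok  now at ?Int.?Int.μY.…
@5 ?Int  ok  now at ?Int.μY.…
@6 ?Int  ok  now at μY.…
trace exhausted — no violation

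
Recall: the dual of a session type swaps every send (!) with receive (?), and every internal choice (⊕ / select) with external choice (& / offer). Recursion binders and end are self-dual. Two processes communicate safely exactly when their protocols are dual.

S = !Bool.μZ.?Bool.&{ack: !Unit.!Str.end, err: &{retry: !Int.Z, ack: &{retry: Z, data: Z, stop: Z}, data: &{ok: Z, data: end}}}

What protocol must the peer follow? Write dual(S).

?Bool.μZ.!Bool.⊕{ack: ?Unit.?Str.end, err: ⊕{retry: ?Int.Z, ack: ⊕{retry: Z, data: Z, stop: Z}, data: ⊕{ok: Z, data: end}}}

!Bool → ?Bool
  μZ → μZ  (binder kept)
    ?Bool → !Bool
      &{ack,err} → ⊕{ack,err}  (external→internal)
        • ack:
          !Unit → ?Unit
            !Str → ?Str
              end ↦ end
        • err:
          &{retry,ack,data} → ⊕{retry,ack,data}  (external→internal)
            • retry:
              !Int → ?Int
                Z ↦ Z
            • ack:
              &{retry,data,stop} → ⊕{retry,data,stop}  (external→internal)
                • retry:
                  Z ↦ Z
                • data:
                  Z ↦ Z
                • stop:
                  Z ↦ Z
            • data:
              &{ok,data} → ⊕{ok,data}  (external→internal)
                • ok:
                  Z ↦ Z
                • data:
                  end ↦ end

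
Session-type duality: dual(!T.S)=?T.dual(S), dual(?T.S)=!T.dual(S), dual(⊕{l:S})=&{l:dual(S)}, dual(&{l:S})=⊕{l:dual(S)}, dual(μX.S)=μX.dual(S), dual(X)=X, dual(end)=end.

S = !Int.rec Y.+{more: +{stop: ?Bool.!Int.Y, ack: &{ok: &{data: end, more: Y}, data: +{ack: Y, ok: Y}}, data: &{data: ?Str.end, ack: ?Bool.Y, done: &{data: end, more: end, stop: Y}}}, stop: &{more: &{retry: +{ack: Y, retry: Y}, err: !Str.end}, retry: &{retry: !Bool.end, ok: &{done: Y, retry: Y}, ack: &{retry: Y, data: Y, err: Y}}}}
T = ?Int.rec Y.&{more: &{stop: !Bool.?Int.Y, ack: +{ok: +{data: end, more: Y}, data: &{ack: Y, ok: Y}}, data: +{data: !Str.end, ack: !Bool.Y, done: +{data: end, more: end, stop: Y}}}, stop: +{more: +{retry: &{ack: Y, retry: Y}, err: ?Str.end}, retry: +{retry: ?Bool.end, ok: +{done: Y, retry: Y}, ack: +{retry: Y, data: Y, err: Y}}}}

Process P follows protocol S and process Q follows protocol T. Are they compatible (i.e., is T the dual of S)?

YES

!Int vs ?Int  ok
  rec Y vs rec Y  ok (μ self-dual)
    +{more,stop} vs &{more,stop}  ok same labels
      case more:
        +{stop,ack,data} vs &{stop,ack,data}  ok same labels
          case stop:
            ?Bool vs !Bool  ok
              !Int vs ?Int  ok
                Y vs Y  ok
          case ack:
            &{ok,data} vs +{ok,data}  ok same labels
              case ok:
                &{data,more} vs +{data,more}  ok same labels
                  case data:
                    end vs end  ok
                  case more:
                    Y vs Y  ok
              case data:
                +{ack,ok} vs &{ack,ok}  ok same labels
                  case ack:
                    Y vs Y  ok
                  case ok:
                    Y vs Y  ok
          case data:
            &{data,ack,done} vs +{data,ack,done}  ok same labels
              case data:
                ?Str vs !Str  ok
                  end vs end  ok
              case ack:
                ?Bool vs !Bool  ok
                  Y vs Y  ok
              case done:
                &{data,more,stop} vs +{data,more,stop}  ok same labels
                  case data:
                    end vs end  ok
                  case more:
                    end vs end  ok
                  case stop:
                    Y vs Y  ok
      case stop:
        &{more,retry} vs +{more,retry}  ok same labels
          case more:
            &{retry,err} vs +{retry,err}  ok same labels
              case retry:
                +{ack,retry} vs &{ack,retry}  ok same labels
                  case ack:
                    Y vs Y  ok
                  case retry:
                    Y vs Y  ok
              case err:
                !Str vs ?Str  ok
                  end vs end  ok
          case retry:
            &{retry,ok,ack} vs +{retry,ok,ack}  ok same labels
              case retry:
                !Bool vs ?Bool  ok
                  end vs end  ok
              case ok:
                &{done,retry} vs +{done,retry}  ok same labels
                  case done:
                    Y vs Y  ok
                  case retry:
                    Y vs Y  ok
              case ack:
                &{retry,data,err} vs +{retry,data,err}  ok same labels
                  case retry:
                    Y vs Y  ok
                  case data:
                    Y vs Y  ok
                  case err:
                    Y vs Y  ok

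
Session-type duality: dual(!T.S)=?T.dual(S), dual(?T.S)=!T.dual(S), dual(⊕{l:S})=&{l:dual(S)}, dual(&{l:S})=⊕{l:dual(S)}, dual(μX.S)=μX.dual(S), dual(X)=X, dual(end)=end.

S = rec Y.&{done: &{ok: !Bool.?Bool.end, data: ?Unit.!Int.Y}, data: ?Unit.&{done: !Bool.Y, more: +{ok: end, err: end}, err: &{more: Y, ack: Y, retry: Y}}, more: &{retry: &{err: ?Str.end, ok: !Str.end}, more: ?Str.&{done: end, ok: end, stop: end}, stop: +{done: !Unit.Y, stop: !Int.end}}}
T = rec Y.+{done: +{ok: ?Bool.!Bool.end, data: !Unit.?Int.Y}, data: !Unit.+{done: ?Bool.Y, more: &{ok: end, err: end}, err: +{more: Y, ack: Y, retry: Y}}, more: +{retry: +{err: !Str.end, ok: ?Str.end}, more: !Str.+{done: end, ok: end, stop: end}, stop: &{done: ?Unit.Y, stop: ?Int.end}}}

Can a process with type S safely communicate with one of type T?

YES

rec Y ‖ rec Y  ok (binder kept)
  &{done,data,more} ‖ +{done,data,more}  ok label sets agree
    case done:
      &{ok,data} ‖ +{ok,data}  ok label sets agree
        case ok:
          !Bool ‖ ?Bool  ok
            ?Bool ‖ !Bool  ok
              end ‖ end  ok
        case data:
          ?Unit ‖ !Unit  ok
            !Int ‖ ?Int  ok
              Y ‖ Y  ok
    case data:
      ?Unit ‖ !Unit  ok
        &{done,more,err} ‖ +{done,more,err}  ok label sets agree
          case done:
            !Bool ‖ ?Bool  ok
              Y ‖ Y  ok
          case more:
            +{ok,err} ‖ &{ok,err}  ok label sets agree
              case ok:
                end ‖ end  ok
              case err:
                end ‖ end  ok
          case err:
            &{more,ack,retry} ‖ +{more,ack,retry}  ok label sets agree
              case more:
                Y ‖ Y  ok
              case ack:
                Y ‖ Y  ok
              case retry:
                Y ‖ Y  ok
    case more:
      &{retry,more,stop} ‖ +{retry,more,stop}  ok label sets agree
        case retry:
          &{err,ok} ‖ +{err,ok}  ok label sets agree
            case err:
              ?Str ‖ !Str  ok
                end ‖ end  ok
            case ok:
              !Str ‖ ?Str  ok
                end ‖ end  ok
        case more:
          ?Str ‖ !Str  ok
            &{done,ok,stop} ‖ +{done,ok,stop}  ok label sets agree
              case done:
                end ‖ end  ok
              case ok:
                end ‖ end  ok
              case stop:
                end ‖ end  ok
        case stop:
          +{done,stop} ‖ &{done,stop}  ok label sets agree
            case done:
              !Unit ‖ ?Unit  ok
                Y ‖ Y  ok
            case stop:
              !Int ‖ ?Int  ok
                end ‖ end  ok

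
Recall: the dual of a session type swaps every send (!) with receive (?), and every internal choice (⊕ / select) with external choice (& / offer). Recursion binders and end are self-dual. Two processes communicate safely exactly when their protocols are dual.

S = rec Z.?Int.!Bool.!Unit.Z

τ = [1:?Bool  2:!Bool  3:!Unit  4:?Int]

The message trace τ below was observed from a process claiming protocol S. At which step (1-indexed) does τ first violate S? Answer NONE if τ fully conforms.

1

[1] got ?Bool, protocol expects ?Int  ✗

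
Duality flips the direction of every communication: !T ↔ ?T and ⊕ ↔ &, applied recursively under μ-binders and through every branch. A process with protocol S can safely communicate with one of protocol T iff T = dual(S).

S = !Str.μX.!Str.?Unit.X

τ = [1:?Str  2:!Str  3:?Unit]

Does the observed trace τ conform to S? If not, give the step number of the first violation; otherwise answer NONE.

1

@1 got ?Str, protocol expects !Str  ✗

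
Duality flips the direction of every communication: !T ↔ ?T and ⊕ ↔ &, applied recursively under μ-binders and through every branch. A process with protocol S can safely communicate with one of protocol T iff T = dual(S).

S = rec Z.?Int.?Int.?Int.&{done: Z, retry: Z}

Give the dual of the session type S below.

rec Z → rec Z  (μ self-dual)
  ?Int → !Int
    ?Int → !Int
      ?Int → !Int
        &{done,retry} → +{done,retry}  (offer→select)
          [done]
            dual(Z) = Z
          [retry]
            dual(Z) = Z

rec Z.!Int.!Int.!Int.+{done: Z, retry: Z}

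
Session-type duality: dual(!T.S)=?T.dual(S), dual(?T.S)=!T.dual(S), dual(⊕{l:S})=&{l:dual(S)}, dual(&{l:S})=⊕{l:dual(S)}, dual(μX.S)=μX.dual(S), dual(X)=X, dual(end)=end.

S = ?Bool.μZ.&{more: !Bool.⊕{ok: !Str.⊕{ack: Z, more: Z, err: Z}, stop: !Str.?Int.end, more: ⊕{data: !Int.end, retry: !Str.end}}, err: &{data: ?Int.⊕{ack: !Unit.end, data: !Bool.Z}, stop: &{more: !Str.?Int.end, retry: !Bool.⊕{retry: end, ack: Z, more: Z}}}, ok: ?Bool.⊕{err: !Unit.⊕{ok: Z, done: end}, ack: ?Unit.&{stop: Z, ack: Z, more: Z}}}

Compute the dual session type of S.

!Bool.μZ.⊕{more: ?Bool.&{ok: ?Str.&{ack: Z, more: Z, err: Z}, stop: ?Str.!Int.end, more: &{data: ?Int.end, retry: ?Str.end}}, err: ⊕{data: !Int.&{ack: ?Unit.end, data: ?Bool.Z}, stop: ⊕{more: ?Str.!Int.end, retry: ?Bool.&{retry: end, ack: Z, more: Z}}}, ok: !Bool.&{err: ?Unit.&{ok: Z, done: end}, ack: !Unit.⊕{stop: Z, ack: Z, more: Z}}}

?Bool = !Bool
  μZ = μZ  (binder kept)
    &{more,err,ok} = ⊕{more,err,ok}  (offer→select)
      case more:
        !Bool = ?Bool
          ⊕{ok,stop,more} = &{ok,stop,more}  (select→offer)
            case ok:
              !Str = ?Str
                ⊕{ack,more,err} = &{ack,more,err}  (select→offer)
                  case ack:
                    Z ↦ Z
                  case more:
                    Z ↦ Z
                  case err:
                    Z ↦ Z
            case stop:
              !Str = ?Str
                ?Int = !Int
                  end ↦ end
            case more:
              ⊕{data,retry} = &{data,retry}  (select→offer)
                case data:
                  !Int = ?Int
                    end ↦ end
                case retry:
                  !Str = ?Str
                    end ↦ end
      case err:
        &{data,stop} = ⊕{data,stop}  (offer→select)
          case data:
            ?Int = !Int
              ⊕{ack,data} = &{ack,data}  (select→offer)
                case ack:
                  !Unit = ?Unit
                    end ↦ end
                case data:
                  !Bool = ?Bool
                    Z ↦ Z
          case stop:
            &{more,retry} = ⊕{more,retry}  (offer→select)
              case more:
                !Str = ?Str
                  ?Int = !Int
                    end ↦ end
              case retry:
                !Bool = ?Bool
                  ⊕{retry,ack,more} = &{retry,ack,more}  (select→offer)
                    case retry:
                      end ↦ end
                    case ack:
                      Z ↦ Z
                    case more:
                      Z ↦ Z
      case ok:
        ?Bool = !Bool
          ⊕{err,ack} = &{err,ack}  (select→offer)
            case err:
              !Unit = ?Unit
                ⊕{ok,done} = &{ok,done}  (select→offer)
                  case ok:
                    Z ↦ Z
                  case done:
                    end ↦ end
            case ack:
              ?Unit = !Unit
                &{stop,ack,more} = ⊕{stop,ack,more}  (offer→select)
                  case stop:
                    Z ↦ Z
                  case ack:
                    Z ↦ Z
                  case more:
                    Z ↦ Z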